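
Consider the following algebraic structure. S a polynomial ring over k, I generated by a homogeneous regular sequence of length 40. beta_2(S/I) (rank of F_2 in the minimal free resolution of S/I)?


Regular sequence => Koszul complex is the minimal free resolution.
Syz_1 minimally generated by Koszul relations f_i*e_j - f_j*e_i (i<j): mu(Syz_1) = beta_2 = C(m,2) = m(m-1)/2
m=40
40*39/2 = 780


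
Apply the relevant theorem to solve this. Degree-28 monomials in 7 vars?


C(d+n-1,n-1)=C(34,6)=1344904


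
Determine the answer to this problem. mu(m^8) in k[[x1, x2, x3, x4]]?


C(n+d-1,d)=C(11,8)=165


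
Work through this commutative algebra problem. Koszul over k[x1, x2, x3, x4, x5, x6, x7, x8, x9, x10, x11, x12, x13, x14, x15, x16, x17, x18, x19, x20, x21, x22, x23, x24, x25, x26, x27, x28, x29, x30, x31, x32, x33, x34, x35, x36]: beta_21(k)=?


C(n,i)=C(36,21)=5567902560


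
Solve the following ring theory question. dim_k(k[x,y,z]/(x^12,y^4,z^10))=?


Basis: x^iy^jz^k, i<12,j<4,k<10
12*4*10=480


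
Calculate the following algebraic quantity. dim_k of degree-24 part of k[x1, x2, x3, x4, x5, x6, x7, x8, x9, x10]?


C(d+n-1,n-1)=C(33,9)=38567100


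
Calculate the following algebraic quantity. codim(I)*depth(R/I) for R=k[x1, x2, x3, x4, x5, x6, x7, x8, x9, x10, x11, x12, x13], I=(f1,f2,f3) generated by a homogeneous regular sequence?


codim=3, depth=dim(R/I)=13-3=10
Product=3*10=30


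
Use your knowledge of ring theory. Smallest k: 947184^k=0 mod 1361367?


947184^k mod 1361367:
k=1: 947184
k=2: 340452
k=3: 963144
k=4: 777924
k=5: 0
First zero at k = 5


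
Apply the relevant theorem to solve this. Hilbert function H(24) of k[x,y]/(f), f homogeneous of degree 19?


H(t)=d for t>=d-1.
d=19, t=24
H(24)=19


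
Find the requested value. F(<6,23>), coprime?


gcd(6,23)=1 => F=ab-a-b=6*23-6-23=138-29=109


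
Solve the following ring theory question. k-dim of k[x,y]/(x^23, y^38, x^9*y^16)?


k[x,y]/I, I = (x^23, y^38, x^9*y^16)
Rect: 23x38=874. Corner: (23-9)x(38-16)=308.
dim = 874-308 = 566


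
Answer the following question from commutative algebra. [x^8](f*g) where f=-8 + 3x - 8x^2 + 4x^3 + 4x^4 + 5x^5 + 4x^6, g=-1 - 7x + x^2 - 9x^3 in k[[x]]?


[x^8] = sum a_i*b_j, i+j=8
  5*-9=-45
  4*1=4
Sum=-41


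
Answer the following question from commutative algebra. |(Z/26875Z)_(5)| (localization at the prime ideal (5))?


5-primary part: 26875=5^4*43
Size=5^4=625


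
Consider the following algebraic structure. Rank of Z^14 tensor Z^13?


rank(M(x)N) = rank(M)*rank(N)
14*13 = 182


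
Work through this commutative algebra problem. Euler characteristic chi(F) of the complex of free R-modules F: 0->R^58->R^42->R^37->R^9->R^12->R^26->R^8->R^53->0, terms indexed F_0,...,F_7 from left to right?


chi = sum (-1)^i * rank:
(-1)^0*58=58
(-1)^1*42=-42
(-1)^2*37=37
(-1)^3*9=-9
(-1)^4*12=12
(-1)^5*26=-26
(-1)^6*8=8
(-1)^7*53=-53
chi=-15


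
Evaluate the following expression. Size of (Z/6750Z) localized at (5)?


5-primary part: 6750=5^3*54
Size=5^3=125


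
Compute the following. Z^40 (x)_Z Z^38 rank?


rank(M(x)N) = rank(M)*rank(N)
40*38 = 1520


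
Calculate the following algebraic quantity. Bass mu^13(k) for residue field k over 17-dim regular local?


C(n,i)=C(17,13)=2380


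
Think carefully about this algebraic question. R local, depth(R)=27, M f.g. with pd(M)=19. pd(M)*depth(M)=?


pd+depth=27
depth=27-19=8
pd*depth=19*8=152


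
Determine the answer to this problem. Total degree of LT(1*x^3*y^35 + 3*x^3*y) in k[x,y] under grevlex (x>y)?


LT: 1*x^3*y^35
deg_x=3, deg_y=35
Total=3+35=38


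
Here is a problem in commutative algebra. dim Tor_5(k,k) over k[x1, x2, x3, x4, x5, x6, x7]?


Koszul: C(n,i)=C(7,5)=21


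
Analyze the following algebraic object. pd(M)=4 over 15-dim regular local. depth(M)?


pd+depth=depth(R)=15
depth=15-4=11


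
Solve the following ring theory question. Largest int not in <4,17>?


gcd(4,17)=1 => F=ab-a-b=4*17-4-17=68-21=47


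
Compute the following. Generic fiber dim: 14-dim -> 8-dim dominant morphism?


dim(fiber)=dim(X)-dim(Y)=14-8=6


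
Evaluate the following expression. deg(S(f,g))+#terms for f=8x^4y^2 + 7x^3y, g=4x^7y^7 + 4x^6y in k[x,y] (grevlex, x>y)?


LT(f)=8x^4y^2, LT(g)=4x^7y^7
lcm(LM)=x^7y^7
S(f,g) (scaled by 32 to clear denominators) = 4x^3y^5*f - 8*g = 28x^6y^6 - 32x^6y
2 terms, deg 12.
12+2=14


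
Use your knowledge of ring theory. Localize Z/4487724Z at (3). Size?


3-primary part: 4487724=3^10*76
Size=3^10=59049


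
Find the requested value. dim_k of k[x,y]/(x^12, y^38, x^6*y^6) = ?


k[x,y]/I, I = (x^12, y^38, x^6*y^6)
Rect: 12x38=456. Corner: (12-6)x(38-6)=192.
dim = 456-192 = 264


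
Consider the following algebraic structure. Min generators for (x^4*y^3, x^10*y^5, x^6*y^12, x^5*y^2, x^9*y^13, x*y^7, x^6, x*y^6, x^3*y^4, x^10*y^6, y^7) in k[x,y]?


Remove redundant (divisible by others).
x^6*y^12 redundant.
x^9*y^13 redundant.
x^10*y^5 redundant.
x^10*y^6 redundant.
x*y^7 redundant.
Min: x^6, x^5*y^2, x^4*y^3, x^3*y^4, x*y^6, y^7
Count=6


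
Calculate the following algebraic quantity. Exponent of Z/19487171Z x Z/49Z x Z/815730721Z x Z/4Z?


Exponent = lcm of the cyclic orders; pairwise coprime => product.
11^7*7^2*13^8*2^2=19487171*49*815730721*4=3115671673815737036


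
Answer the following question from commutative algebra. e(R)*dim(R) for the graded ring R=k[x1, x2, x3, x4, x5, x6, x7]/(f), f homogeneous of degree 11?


e(R)=deg(f)=11, dim(R)=7-1=6
e*dim=11*6=66


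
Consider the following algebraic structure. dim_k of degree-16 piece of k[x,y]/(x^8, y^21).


k[x,y], I = (x^8, y^21), d = 16
Need i < 8 and d-i < 21.
Range: 0 <= i <= 7.
H(16) = 8


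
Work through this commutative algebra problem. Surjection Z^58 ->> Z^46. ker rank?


rank(ker) = 58-46 = 12


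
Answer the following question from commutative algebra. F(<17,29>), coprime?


gcd(17,29)=1 => F=ab-a-b=17*29-17-29=493-46=447


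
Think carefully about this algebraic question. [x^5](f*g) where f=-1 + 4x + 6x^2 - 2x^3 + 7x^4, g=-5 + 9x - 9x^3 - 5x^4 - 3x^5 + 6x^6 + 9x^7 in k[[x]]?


[x^5] = sum a_i*b_j, i+j=5
  -1*-3=3
  4*-5=-20
  6*-9=-54
  7*9=63
Sum=-8


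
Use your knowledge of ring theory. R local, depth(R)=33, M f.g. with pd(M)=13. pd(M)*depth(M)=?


pd+depth=33
depth=33-13=20
pd*depth=13*20=260


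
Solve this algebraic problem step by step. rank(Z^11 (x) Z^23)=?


rank(M(x)N) = rank(M)*rank(N)
11*23 = 253


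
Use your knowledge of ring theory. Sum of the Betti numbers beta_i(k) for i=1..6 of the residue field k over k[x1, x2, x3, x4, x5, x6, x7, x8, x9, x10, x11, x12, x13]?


Koszul resolution: beta_i(k)=C(n,i), n=13
C(13,1)=13, C(13,2)=78, C(13,3)=286, C(13,4)=715, C(13,5)=1287, C(13,6)=1716
Sum=4095


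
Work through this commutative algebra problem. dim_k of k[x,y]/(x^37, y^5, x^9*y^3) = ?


k[x,y]/I, I = (x^37, y^5, x^9*y^3)
Rect: 37x5=185. Corner: (37-9)x(5-3)=56.
dim = 185-56 = 129


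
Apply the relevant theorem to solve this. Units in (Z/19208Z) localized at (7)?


Local ring = Z/2401Z.
phi(2401) = 7^3*(7-1) = 2058


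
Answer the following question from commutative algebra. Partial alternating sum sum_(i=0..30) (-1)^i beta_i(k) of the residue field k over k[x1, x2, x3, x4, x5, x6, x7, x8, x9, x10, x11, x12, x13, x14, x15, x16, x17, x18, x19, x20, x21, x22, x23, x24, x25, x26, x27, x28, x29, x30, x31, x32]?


Koszul resolution: beta_i(k)=C(n,i), n=32
sum_(i=0..p) (-1)^i C(n,i) = (-1)^p C(n-1,p)
(-1)^30*C(31,30) = (-1)^30*31 = 31


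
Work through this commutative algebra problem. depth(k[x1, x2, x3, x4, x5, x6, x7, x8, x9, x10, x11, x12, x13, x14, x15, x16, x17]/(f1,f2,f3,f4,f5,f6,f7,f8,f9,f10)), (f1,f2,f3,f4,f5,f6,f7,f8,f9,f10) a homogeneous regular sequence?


depth(R)=17
depth(R/I)=17-10=7


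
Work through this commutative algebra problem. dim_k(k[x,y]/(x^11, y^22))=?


Basis: x^i*y^j, i<11, j<22
11*22=242


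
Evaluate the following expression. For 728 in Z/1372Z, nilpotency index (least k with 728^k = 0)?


728^k mod 1372:
k=1: 728
k=2: 392
k=3: 0
First zero at k = 3


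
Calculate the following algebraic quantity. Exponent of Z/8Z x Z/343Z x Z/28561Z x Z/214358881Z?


Exponent = lcm of the cyclic orders; pairwise coprime => product.
2^3*7^3*13^4*11^8=8*343*28561*214358881=16799602176661304


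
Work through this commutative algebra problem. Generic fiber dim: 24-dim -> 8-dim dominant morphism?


dim(fiber)=dim(X)-dim(Y)=24-8=16


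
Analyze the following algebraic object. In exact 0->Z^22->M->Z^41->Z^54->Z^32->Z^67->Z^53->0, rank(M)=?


Alt sum=0:
(-1)^0*22 + (-1)^1*? + (-1)^2*41 + (-1)^3*54 + (-1)^4*32 + (-1)^5*67 + (-1)^6*53=0
rank(M)=27


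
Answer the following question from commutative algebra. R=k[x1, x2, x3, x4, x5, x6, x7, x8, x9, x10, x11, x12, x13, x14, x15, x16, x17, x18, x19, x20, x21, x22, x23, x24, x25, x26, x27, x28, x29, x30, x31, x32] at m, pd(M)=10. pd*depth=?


pd+depth=32
depth=32-10=22
pd*depth=10*22=220


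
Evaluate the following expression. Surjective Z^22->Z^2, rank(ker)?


rank(ker) = 22-2 = 20


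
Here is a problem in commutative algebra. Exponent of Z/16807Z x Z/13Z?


Exponent = lcm of the cyclic orders; pairwise coprime => product.
7^5*13^1=16807*13=218491


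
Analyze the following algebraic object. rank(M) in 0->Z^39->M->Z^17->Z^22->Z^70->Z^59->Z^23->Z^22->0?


Alt sum=0:
(-1)^0*39 + (-1)^1*? + (-1)^2*17 + (-1)^3*22 + (-1)^4*70 + (-1)^5*59 + (-1)^6*23 + (-1)^7*22=0
rank(M)=46


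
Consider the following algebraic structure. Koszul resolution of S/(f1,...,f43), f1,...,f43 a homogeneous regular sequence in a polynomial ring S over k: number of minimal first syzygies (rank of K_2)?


Regular sequence => Koszul complex is the minimal free resolution.
Syz_1 minimally generated by Koszul relations f_i*e_j - f_j*e_i (i<j): mu(Syz_1) = beta_2 = C(m,2) = m(m-1)/2
m=43
43*42/2 = 903


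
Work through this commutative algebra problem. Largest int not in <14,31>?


gcd(14,31)=1 => F=ab-a-b=14*31-14-31=434-45=389


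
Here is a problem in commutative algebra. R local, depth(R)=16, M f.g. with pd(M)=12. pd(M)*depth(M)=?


pd+depth=16
depth=16-12=4
pd*depth=12*4=48


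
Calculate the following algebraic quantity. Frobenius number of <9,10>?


gcd(9,10)=1 => F=ab-a-b=9*10-9-10=90-19=71


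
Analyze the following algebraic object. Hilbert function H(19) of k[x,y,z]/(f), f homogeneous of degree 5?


C(21,2)-C(16,2)=210-120=90


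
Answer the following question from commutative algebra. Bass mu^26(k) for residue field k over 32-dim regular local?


C(n,i)=C(32,26)=906192


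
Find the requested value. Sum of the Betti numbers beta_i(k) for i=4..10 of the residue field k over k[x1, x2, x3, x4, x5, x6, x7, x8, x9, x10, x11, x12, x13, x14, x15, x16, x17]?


Koszul resolution: beta_i(k)=C(n,i), n=17
C(17,4)=2380, C(17,5)=6188, C(17,6)=12376, C(17,7)=19448, C(17,8)=24310, C(17,9)=24310, C(17,10)=19448
Sum=108460


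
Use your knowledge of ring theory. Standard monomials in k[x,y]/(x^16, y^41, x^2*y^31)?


k[x,y]/I, I = (x^16, y^41, x^2*y^31)
Rect: 16x41=656. Corner: (16-2)x(41-31)=140.
dim = 656-140 = 516


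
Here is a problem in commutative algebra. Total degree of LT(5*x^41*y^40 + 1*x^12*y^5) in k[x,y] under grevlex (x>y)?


LT: 5*x^41*y^40
deg_x=41, deg_y=40
Total=41+40=81


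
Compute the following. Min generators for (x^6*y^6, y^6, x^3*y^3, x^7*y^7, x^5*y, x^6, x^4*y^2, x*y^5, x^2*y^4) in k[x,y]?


Remove redundant (divisible by others).
x^6*y^6 redundant.
x^7*y^7 redundant.
Min: x^6, x^5*y, x^4*y^2, x^3*y^3, x^2*y^4, x*y^5, y^6
Count=7


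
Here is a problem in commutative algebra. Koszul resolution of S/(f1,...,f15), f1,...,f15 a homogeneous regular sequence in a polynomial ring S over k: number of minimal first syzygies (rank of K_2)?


Regular sequence => Koszul complex is the minimal free resolution.
Syz_1 minimally generated by Koszul relations f_i*e_j - f_j*e_i (i<j): mu(Syz_1) = beta_2 = C(m,2) = m(m-1)/2
m=15
15*14/2 = 105


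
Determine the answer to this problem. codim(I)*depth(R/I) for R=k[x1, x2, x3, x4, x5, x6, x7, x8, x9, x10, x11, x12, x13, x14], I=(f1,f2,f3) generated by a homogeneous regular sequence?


codim=3, depth=dim(R/I)=14-3=11
Product=3*11=33


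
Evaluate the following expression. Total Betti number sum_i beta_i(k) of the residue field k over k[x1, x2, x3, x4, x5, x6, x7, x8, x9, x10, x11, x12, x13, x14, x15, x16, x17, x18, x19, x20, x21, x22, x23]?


Koszul resolution: beta_i(k)=C(n,i), n=23
sum_i C(23,i) = 2^23 = 8388608


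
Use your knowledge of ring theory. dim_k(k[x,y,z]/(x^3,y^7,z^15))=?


Basis: x^iy^jz^k, i<3,j<7,k<15
3*7*15=315


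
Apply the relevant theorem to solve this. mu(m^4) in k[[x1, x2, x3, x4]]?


C(n+d-1,d)=C(7,4)=35


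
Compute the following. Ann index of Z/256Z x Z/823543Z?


Exponent = lcm of the cyclic orders; pairwise coprime => product.
2^8*7^7=256*823543=210827008


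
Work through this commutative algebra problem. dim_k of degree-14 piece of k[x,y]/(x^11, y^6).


k[x,y], I = (x^11, y^6), d = 14
Need i < 11 and d-i < 6.
Range: 9 <= i <= 10.
H(14) = 2


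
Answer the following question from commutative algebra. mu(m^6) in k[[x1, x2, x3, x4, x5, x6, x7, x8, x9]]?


C(n+d-1,d)=C(14,6)=3003


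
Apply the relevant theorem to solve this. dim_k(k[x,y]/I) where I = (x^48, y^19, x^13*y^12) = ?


k[x,y]/I, I = (x^48, y^19, x^13*y^12)
Rect: 48x19=912. Corner: (48-13)x(19-12)=245.
dim = 912-245 = 667


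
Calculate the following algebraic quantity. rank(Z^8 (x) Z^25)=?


rank(M(x)N) = rank(M)*rank(N)
8*25 = 200


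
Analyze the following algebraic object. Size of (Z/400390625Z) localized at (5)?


5-primary part: 400390625=5^10*41
Size=5^10=9765625


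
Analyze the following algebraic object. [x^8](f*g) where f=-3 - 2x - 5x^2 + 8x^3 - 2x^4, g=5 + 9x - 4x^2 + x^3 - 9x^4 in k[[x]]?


[x^8] = sum a_i*b_j, i+j=8
  -2*-9=18
Sum=18


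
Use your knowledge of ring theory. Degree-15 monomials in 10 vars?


C(d+n-1,n-1)=C(24,9)=1307504


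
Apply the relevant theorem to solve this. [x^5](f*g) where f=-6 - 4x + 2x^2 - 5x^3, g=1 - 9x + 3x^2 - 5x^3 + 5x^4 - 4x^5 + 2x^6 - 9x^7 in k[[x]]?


[x^5] = sum a_i*b_j, i+j=5
  -6*-4=24
  -4*5=-20
  2*-5=-10
  -5*3=-15
Sum=-21


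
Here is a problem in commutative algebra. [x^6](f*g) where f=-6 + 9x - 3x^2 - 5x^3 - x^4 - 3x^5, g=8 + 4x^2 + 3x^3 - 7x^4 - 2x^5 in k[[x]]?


[x^6] = sum a_i*b_j, i+j=6
  9*-2=-18
  -3*-7=21
  -5*3=-15
  -1*4=-4
Sum=-16


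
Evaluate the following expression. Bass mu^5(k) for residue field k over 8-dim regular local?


C(n,i)=C(8,5)=56


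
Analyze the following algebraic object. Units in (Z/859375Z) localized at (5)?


Local ring = Z/78125Z.
phi(78125) = 5^6*(5-1) = 62500


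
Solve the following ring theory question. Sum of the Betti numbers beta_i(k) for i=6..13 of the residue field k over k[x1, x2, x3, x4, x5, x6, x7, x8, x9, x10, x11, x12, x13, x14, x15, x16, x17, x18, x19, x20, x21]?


Koszul resolution: beta_i(k)=C(n,i), n=21
C(21,6)=54264, C(21,7)=116280, C(21,8)=203490, C(21,9)=293930, C(21,10)=352716, C(21,11)=352716, C(21,12)=293930, C(21,13)=203490
Sum=1870816


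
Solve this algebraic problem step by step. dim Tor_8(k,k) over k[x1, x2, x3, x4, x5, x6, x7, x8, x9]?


Koszul: C(n,i)=C(9,8)=9


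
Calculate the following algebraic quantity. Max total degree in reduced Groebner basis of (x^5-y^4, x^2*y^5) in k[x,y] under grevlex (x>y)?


LT(f1)=x^5, LT(f2)=x^2y^5, lcm=x^5y^5
S(f1,f2) = y^5*f1 - x^3*f2 = -y^9
Reduced GB = {f1, f2, y^9}; degrees 5, 7, 9
Max = 9


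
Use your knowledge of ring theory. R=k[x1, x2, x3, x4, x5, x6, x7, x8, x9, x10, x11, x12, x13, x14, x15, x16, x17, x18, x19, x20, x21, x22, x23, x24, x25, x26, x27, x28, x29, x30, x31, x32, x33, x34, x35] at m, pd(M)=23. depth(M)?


pd+depth=depth(R)=35
depth=35-23=12


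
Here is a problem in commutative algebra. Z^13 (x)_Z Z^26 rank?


rank(M(x)N) = rank(M)*rank(N)
13*26 = 338


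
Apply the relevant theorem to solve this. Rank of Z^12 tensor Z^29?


rank(M(x)N) = rank(M)*rank(N)
12*29 = 348


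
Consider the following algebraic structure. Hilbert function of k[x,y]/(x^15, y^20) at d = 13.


k[x,y], I = (x^15, y^20), d = 13
Need i < 15 and d-i < 20.
Range: 0 <= i <= 13.
H(13) = 14


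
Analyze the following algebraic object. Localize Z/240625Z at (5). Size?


5-primary part: 240625=5^5*77
Size=5^5=3125


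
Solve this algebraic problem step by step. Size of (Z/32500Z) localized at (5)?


5-primary part: 32500=5^4*52
Size=5^4=625


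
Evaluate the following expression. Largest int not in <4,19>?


gcd(4,19)=1 => F=ab-a-b=4*19-4-19=76-23=53


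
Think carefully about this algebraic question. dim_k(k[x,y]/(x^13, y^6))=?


Basis: x^i*y^j, i<13, j<6
13*6=78


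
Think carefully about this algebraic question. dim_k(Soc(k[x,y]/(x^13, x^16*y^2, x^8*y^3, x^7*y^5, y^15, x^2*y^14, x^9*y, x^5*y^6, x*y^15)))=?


Socle = ann(m) = span of standard monomials u with x*u, y*u in I (staircase corners).
Redundant generators: x^16*y^2, x*y^15
Minimal generators: x^13, x^9*y, x^8*y^3, x^7*y^5, x^5*y^6, x^2*y^14, y^15
Corners: xy^14, x^4y^13, x^6y^5, x^7y^4, x^8y^2, x^12
Socle dim=6


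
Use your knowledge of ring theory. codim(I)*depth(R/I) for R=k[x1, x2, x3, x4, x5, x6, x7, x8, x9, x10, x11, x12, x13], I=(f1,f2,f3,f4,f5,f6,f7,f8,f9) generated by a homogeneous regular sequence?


codim=9, depth=dim(R/I)=13-9=4
Product=9*4=36


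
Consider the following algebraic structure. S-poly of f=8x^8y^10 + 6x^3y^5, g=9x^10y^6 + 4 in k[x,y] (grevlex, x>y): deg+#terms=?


LT(f)=8x^8y^10, LT(g)=9x^10y^6
lcm(LM)=x^10y^10
S(f,g) (scaled by 72 to clear denominators) = 9x^2*f - 8y^4*g = 54x^5y^5 - 32y^4
2 terms, deg 10.
10+2=12


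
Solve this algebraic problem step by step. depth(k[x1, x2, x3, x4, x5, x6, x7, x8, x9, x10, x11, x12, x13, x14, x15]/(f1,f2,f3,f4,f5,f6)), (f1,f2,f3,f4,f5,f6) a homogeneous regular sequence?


depth(R)=15
depth(R/I)=15-6=9


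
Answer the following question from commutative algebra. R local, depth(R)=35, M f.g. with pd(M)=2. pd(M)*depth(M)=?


pd+depth=35
depth=35-2=33
pd*depth=2*33=66


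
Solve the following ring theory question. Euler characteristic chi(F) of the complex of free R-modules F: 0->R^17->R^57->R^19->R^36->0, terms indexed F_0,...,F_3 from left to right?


chi = sum (-1)^i * rank:
(-1)^0*17=17
(-1)^1*57=-57
(-1)^2*19=19
(-1)^3*36=-36
chi=-57


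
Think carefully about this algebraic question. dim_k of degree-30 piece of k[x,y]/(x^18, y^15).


k[x,y], I = (x^18, y^15), d = 30
Need i < 18 and d-i < 15.
Range: 16 <= i <= 17.
H(30) = 2


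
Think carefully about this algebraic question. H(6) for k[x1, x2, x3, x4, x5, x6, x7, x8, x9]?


C(d+n-1,n-1)=C(14,8)=3003


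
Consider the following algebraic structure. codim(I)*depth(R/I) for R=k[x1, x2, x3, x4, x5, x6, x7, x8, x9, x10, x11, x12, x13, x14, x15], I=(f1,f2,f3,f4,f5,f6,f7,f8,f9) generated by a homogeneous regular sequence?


codim=9, depth=dim(R/I)=15-9=6
Product=9*6=54


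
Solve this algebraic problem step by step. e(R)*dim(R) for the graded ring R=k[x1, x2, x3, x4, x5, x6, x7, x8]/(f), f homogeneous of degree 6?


e(R)=deg(f)=6, dim(R)=8-1=7
e*dim=6*7=42


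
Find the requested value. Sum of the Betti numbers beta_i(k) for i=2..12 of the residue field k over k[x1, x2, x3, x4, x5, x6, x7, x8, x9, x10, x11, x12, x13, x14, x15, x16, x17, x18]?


Koszul resolution: beta_i(k)=C(n,i), n=18
C(18,2)=153, C(18,3)=816, C(18,4)=3060, C(18,5)=8568, C(18,6)=18564, C(18,7)=31824, C(18,8)=43758, C(18,9)=48620, C(18,10)=43758, C(18,11)=31824, C(18,12)=18564
Sum=249509


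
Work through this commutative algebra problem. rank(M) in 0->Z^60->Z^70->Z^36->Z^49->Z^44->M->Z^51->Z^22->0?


Alt sum=0:
(-1)^0*60 + (-1)^1*70 + (-1)^2*36 + (-1)^3*49 + (-1)^4*44 + (-1)^5*? + (-1)^6*51 + (-1)^7*22=0
rank(M)=50


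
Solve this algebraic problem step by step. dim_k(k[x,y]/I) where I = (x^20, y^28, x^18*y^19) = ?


k[x,y]/I, I = (x^20, y^28, x^18*y^19)
Rect: 20x28=560. Corner: (20-18)x(28-19)=18.
dim = 560-18 = 542


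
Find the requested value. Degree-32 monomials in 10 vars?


C(d+n-1,n-1)=C(41,9)=350343565


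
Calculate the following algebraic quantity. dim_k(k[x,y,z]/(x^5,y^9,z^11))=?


Basis: x^iy^jz^k, i<5,j<9,k<11
5*9*11=495


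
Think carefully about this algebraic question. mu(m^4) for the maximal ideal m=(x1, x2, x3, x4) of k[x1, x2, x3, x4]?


Graded Nakayama: mu(m^d) = dim_k (m^d/m^(d+1)) = #degree-4 monomials in 4 vars
C(n+d-1,d)=C(7,4)=35


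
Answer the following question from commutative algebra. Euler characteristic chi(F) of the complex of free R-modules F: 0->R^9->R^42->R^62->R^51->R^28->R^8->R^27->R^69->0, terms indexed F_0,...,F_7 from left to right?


chi = sum (-1)^i * rank:
(-1)^0*9=9
(-1)^1*42=-42
(-1)^2*62=62
(-1)^3*51=-51
(-1)^4*28=28
(-1)^5*8=-8
(-1)^6*27=27
(-1)^7*69=-69
chi=-44


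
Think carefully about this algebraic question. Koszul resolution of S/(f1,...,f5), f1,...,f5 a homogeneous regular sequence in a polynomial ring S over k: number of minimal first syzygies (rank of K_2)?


Regular sequence => Koszul complex is the minimal free resolution.
Syz_1 minimally generated by Koszul relations f_i*e_j - f_j*e_i (i<j): mu(Syz_1) = beta_2 = C(m,2) = m(m-1)/2
m=5
5*4/2 = 10


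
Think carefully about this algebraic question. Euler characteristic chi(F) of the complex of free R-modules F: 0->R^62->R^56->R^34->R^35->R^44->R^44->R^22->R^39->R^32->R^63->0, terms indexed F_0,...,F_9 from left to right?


chi = sum (-1)^i * rank:
(-1)^0*62=62
(-1)^1*56=-56
(-1)^2*34=34
(-1)^3*35=-35
(-1)^4*44=44
(-1)^5*44=-44
(-1)^6*22=22
(-1)^7*39=-39
(-1)^8*32=32
(-1)^9*63=-63
chi=-43


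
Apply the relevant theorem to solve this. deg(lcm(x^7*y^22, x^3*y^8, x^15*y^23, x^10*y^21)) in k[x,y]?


lcm = componentwise max:
x: max(7,3,15,10)=15
y: max(22,8,23,21)=23
Total=15+23=38


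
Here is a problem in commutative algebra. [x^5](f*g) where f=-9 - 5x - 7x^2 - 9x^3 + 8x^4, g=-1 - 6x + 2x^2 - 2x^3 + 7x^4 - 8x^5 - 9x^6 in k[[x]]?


[x^5] = sum a_i*b_j, i+j=5
  -9*-8=72
  -5*7=-35
  -7*-2=14
  -9*2=-18
  8*-6=-48
Sum=-15


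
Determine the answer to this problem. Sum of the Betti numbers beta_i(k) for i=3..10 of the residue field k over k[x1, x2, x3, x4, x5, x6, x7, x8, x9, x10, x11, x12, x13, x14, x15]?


Koszul resolution: beta_i(k)=C(n,i), n=15
C(15,3)=455, C(15,4)=1365, C(15,5)=3003, C(15,6)=5005, C(15,7)=6435, C(15,8)=6435, C(15,9)=5005, C(15,10)=3003
Sum=30706


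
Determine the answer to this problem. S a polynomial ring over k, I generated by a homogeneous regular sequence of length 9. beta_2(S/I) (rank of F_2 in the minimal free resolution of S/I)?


Regular sequence => Koszul complex is the minimal free resolution.
Syz_1 minimally generated by Koszul relations f_i*e_j - f_j*e_i (i<j): mu(Syz_1) = beta_2 = C(m,2) = m(m-1)/2
m=9
9*8/2 = 36


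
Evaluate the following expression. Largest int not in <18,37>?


gcd(18,37)=1 => F=ab-a-b=18*37-18-37=666-55=611


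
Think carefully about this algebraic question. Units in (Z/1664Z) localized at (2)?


Local ring = Z/128Z.
phi(128) = 2^6*(2-1) = 64


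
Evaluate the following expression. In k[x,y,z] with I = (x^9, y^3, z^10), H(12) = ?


Need i<9, j<3, k<10 with i+j+k=12.
For each i, j ranges over max(0,12-i-9)..min(2,12-i):
  i=0: j in [3,2] -> 0
  i=1: j in [2,2] -> 1
  i=2: j in [1,2] -> 2
  i=3: j in [0,2] -> 3
  i=4: j in [0,2] -> 3
  i=5: j in [0,2] -> 3
  i=6: j in [0,2] -> 3
  i=7: j in [0,2] -> 3
  i=8: j in [0,2] -> 3
H(12) = 0+1+2+3+3+3+3+3+3 = 21


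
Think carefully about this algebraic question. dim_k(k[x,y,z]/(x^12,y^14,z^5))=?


Basis: x^iy^jz^k, i<12,j<14,k<5
12*14*5=840


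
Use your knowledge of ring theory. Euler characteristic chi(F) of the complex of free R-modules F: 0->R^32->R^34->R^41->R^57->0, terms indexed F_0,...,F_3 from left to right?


chi = sum (-1)^i * rank:
(-1)^0*32=32
(-1)^1*34=-34
(-1)^2*41=41
(-1)^3*57=-57
chi=-18


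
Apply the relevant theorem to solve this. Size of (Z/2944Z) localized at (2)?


2-primary part: 2944=2^7*23
Size=2^7=128


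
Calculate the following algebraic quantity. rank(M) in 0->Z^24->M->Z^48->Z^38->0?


Alt sum=0:
(-1)^0*24 + (-1)^1*? + (-1)^2*48 + (-1)^3*38=0
rank(M)=34


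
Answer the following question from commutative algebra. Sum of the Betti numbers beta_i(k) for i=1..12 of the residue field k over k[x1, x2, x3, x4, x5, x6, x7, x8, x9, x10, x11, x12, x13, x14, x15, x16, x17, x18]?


Koszul resolution: beta_i(k)=C(n,i), n=18
C(18,1)=18, C(18,2)=153, C(18,3)=816, C(18,4)=3060, C(18,5)=8568, C(18,6)=18564, C(18,7)=31824, C(18,8)=43758, C(18,9)=48620, C(18,10)=43758, C(18,11)=31824, C(18,12)=18564
Sum=249527


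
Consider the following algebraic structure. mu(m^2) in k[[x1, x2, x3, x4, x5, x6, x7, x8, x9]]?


C(n+d-1,d)=C(10,2)=45


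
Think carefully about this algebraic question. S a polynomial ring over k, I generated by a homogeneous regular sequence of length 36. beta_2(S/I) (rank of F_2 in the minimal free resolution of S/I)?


Regular sequence => Koszul complex is the minimal free resolution.
Syz_1 minimally generated by Koszul relations f_i*e_j - f_j*e_i (i<j): mu(Syz_1) = beta_2 = C(m,2) = m(m-1)/2
m=36
36*35/2 = 630


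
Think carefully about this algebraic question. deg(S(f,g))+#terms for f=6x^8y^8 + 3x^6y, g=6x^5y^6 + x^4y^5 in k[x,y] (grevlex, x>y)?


LT(f)=6x^8y^8, LT(g)=6x^5y^6
lcm(LM)=x^8y^8
S(f,g) (scaled by 36 to clear denominators) = 6*f - 6x^3y^2*g = -6x^7y^7 + 18x^6y
2 terms, deg 14.
14+2=16


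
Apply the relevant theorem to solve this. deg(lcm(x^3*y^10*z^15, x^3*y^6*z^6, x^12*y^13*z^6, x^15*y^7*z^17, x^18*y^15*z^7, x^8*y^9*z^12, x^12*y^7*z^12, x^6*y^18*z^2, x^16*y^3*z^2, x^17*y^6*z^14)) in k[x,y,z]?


lcm = componentwise max:
x: max(3,3,12,15,18,8,12,6,16,17)=18
y: max(10,6,13,7,15,9,7,18,3,6)=18
z: max(15,6,6,17,7,12,12,2,2,14)=17
Total=18+18+17=53


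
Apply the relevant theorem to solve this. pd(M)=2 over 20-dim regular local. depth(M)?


pd+depth=depth(R)=20
depth=20-2=18


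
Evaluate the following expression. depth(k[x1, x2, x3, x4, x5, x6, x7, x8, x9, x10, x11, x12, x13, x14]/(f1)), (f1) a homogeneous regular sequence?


depth(R)=14
depth(R/I)=14-1=13


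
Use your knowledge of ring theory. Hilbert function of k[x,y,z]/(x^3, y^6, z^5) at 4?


Need i<3, j<6, k<5 with i+j+k=4.
For each i, j ranges over max(0,4-i-4)..min(5,4-i):
  i=0: j in [0,4] -> 5
  i=1: j in [0,3] -> 4
  i=2: j in [0,2] -> 3
H(4) = 5+4+3 = 12


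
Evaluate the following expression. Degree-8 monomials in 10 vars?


C(d+n-1,n-1)=C(17,9)=24310


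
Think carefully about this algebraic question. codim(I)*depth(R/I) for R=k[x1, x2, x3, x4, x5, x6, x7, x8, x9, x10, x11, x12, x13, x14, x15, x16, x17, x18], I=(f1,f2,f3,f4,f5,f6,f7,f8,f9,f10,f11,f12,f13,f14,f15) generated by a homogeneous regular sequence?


codim=15, depth=dim(R/I)=18-15=3
Product=15*3=45


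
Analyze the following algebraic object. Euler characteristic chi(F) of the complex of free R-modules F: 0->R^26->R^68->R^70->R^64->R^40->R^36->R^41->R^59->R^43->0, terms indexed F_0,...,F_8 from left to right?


chi = sum (-1)^i * rank:
(-1)^0*26=26
(-1)^1*68=-68
(-1)^2*70=70
(-1)^3*64=-64
(-1)^4*40=40
(-1)^5*36=-36
(-1)^6*41=41
(-1)^7*59=-59
(-1)^8*43=43
chi=-7


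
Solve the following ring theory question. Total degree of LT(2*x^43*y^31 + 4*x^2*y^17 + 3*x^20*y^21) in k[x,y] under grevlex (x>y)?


LT: 2*x^43*y^31
deg_x=43, deg_y=31
Total=43+31=74


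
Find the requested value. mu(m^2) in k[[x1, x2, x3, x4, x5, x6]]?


C(n+d-1,d)=C(7,2)=21


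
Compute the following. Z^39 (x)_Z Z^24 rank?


rank(M(x)N) = rank(M)*rank(N)
39*24 = 936


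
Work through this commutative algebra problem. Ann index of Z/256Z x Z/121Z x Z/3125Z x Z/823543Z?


Exponent = lcm of the cyclic orders; pairwise coprime => product.
2^8*11^2*5^5*7^7=256*121*3125*823543=79718962400000


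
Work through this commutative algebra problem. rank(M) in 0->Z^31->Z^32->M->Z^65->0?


Alt sum=0:
(-1)^0*31 + (-1)^1*32 + (-1)^2*? + (-1)^3*65=0
rank(M)=66


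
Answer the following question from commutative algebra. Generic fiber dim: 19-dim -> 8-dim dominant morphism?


dim(fiber)=dim(X)-dim(Y)=19-8=11


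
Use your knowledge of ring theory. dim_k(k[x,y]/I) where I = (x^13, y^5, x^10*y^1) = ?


k[x,y]/I, I = (x^13, y^5, x^10*y^1)
Rect: 13x5=65. Corner: (13-10)x(5-1)=12.
dim = 65-12 = 53


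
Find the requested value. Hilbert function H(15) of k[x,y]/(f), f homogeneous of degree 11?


H(t)=d for t>=d-1.
d=11, t=15
H(15)=11


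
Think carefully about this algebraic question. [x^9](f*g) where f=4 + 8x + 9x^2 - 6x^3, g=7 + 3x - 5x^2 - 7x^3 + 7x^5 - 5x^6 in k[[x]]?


[x^9] = sum a_i*b_j, i+j=9
  -6*-5=30
Sum=30


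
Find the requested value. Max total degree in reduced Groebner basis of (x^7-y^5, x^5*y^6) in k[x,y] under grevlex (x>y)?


LT(f1)=x^7, LT(f2)=x^5y^6, lcm=x^7y^6
S(f1,f2) = y^6*f1 - x^2*f2 = -y^11
Reduced GB = {f1, f2, y^11}; degrees 7, 11, 11
Max = 11


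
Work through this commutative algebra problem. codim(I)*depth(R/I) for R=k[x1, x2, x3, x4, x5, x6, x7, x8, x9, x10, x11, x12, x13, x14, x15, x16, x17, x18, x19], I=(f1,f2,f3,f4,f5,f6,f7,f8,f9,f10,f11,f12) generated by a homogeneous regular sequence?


codim=12, depth=dim(R/I)=19-12=7
Product=12*7=84


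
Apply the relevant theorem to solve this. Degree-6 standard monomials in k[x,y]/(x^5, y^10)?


k[x,y], I = (x^5, y^10), d = 6
Need i < 5 and d-i < 10.
Range: 0 <= i <= 4.
H(6) = 5


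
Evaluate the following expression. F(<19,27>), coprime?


gcd(19,27)=1 => F=ab-a-b=19*27-19-27=513-46=467


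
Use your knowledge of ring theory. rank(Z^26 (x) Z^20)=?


rank(M(x)N) = rank(M)*rank(N)
26*20 = 520


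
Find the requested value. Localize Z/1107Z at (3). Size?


3-primary part: 1107=3^3*41
Size=3^3=27


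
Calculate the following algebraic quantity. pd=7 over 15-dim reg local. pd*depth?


pd+depth=15
depth=15-7=8
pd*depth=7*8=56


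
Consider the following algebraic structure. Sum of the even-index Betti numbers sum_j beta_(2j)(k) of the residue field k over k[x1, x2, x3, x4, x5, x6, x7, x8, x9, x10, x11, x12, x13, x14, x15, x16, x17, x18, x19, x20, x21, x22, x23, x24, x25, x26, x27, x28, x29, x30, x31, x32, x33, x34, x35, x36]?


Koszul resolution: beta_i(k)=C(n,i), n=36
sum_even C(36,i) = 2^(n-1) = 2^35 = 34359738368


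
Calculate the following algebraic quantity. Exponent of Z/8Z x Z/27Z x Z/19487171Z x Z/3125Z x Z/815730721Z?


Exponent = lcm of the cyclic orders; pairwise coprime => product.
2^3*3^3*11^7*5^5*13^8=8*27*19487171*3125*815730721=10729991733804196425000


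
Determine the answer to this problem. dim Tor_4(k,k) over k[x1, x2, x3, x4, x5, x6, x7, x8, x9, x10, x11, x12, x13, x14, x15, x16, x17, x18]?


Koszul: C(n,i)=C(18,4)=3060


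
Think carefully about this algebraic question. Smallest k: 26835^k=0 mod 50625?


26835^k mod 50625:
k=1: 26835
k=2: 27225
k=3: 13500
k=4: 0
First zero at k = 4


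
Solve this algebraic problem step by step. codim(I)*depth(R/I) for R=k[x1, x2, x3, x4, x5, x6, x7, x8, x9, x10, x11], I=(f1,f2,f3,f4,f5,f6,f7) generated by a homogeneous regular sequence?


codim=7, depth=dim(R/I)=11-7=4
Product=7*4=28


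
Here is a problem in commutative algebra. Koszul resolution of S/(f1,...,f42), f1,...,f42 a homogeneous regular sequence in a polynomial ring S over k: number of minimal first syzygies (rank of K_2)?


Regular sequence => Koszul complex is the minimal free resolution.
Syz_1 minimally generated by Koszul relations f_i*e_j - f_j*e_i (i<j): mu(Syz_1) = beta_2 = C(m,2) = m(m-1)/2
m=42
42*41/2 = 861


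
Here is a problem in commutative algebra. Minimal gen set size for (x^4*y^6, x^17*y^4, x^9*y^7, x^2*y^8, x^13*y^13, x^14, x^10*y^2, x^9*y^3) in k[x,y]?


Remove redundant (divisible by others).
x^9*y^7 redundant.
x^13*y^13 redundant.
x^17*y^4 redundant.
Min: x^14, x^10*y^2, x^9*y^3, x^4*y^6, x^2*y^8
Count=5


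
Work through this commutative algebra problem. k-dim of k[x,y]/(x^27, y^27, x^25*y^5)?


k[x,y]/I, I = (x^27, y^27, x^25*y^5)
Rect: 27x27=729. Corner: (27-25)x(27-5)=44.
dim = 729-44 = 685


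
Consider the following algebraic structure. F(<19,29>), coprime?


gcd(19,29)=1 => F=ab-a-b=19*29-19-29=551-48=503


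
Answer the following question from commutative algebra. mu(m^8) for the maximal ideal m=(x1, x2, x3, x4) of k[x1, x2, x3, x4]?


Graded Nakayama: mu(m^d) = dim_k (m^d/m^(d+1)) = #degree-8 monomials in 4 vars
C(n+d-1,d)=C(11,8)=165


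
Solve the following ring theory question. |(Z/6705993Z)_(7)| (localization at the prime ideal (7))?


7-primary part: 6705993=7^6*57
Size=7^6=117649


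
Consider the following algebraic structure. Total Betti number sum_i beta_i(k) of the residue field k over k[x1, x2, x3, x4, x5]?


Koszul resolution: beta_i(k)=C(n,i), n=5
sum_i C(5,i) = 2^5 = 32


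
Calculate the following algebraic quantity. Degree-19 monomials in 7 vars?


C(d+n-1,n-1)=C(25,6)=177100


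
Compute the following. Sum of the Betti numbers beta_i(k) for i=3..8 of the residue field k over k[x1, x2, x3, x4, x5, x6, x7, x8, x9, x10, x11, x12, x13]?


Koszul resolution: beta_i(k)=C(n,i), n=13
C(13,3)=286, C(13,4)=715, C(13,5)=1287, C(13,6)=1716, C(13,7)=1716, C(13,8)=1287
Sum=7007


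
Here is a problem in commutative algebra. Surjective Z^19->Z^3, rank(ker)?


rank(ker) = 19-3 = 16


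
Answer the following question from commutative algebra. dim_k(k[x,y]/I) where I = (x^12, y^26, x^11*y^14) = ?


k[x,y]/I, I = (x^12, y^26, x^11*y^14)
Rect: 12x26=312. Corner: (12-11)x(26-14)=12.
dim = 312-12 = 300


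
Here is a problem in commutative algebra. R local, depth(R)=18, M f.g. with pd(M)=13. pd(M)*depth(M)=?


pd+depth=18
depth=18-13=5
pd*depth=13*5=65


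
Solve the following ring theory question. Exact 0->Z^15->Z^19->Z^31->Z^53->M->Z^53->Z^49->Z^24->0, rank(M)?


Alt sum=0:
(-1)^0*15 + (-1)^1*19 + (-1)^2*31 + (-1)^3*53 + (-1)^4*? + (-1)^5*53 + (-1)^6*49 + (-1)^7*24=0
rank(M)=54


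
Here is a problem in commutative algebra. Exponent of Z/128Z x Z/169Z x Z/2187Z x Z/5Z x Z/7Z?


Exponent = lcm of the cyclic orders; pairwise coprime => product.
2^7*13^2*3^7*5^1*7^1=128*169*2187*5*7=1655821440


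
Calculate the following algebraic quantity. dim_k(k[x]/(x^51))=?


Basis: 1,x,...,x^50
dim=51


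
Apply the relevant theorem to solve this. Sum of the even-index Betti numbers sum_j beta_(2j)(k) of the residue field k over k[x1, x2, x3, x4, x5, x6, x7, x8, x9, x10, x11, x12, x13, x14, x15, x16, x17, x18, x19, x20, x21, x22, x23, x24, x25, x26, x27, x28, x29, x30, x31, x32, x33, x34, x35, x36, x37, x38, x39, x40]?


Koszul resolution: beta_i(k)=C(n,i), n=40
sum_even C(40,i) = 2^(n-1) = 2^39 = 549755813888


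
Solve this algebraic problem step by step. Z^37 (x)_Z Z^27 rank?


rank(M(x)N) = rank(M)*rank(N)
37*27 = 999


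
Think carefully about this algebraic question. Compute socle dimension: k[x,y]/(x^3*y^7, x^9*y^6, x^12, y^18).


Socle = ann(m) = span of standard monomials u with x*u, y*u in I (staircase corners).
Minimal generators: x^12, x^9*y^6, x^3*y^7, y^18
Corners: x^2y^17, x^8y^6, x^11y^5
Socle dim=3


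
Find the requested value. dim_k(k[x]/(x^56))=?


Basis: 1,x,...,x^55
dim=56


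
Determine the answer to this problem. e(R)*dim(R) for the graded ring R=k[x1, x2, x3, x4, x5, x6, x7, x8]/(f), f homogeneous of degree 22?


e(R)=deg(f)=22, dim(R)=8-1=7
e*dim=22*7=154


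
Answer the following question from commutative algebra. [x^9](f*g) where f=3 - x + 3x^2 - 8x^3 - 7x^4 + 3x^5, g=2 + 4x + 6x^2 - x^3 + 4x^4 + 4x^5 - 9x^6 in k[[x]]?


[x^9] = sum a_i*b_j, i+j=9
  -8*-9=72
  -7*4=-28
  3*4=12
Sum=56


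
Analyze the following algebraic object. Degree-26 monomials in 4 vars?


C(d+n-1,n-1)=C(29,3)=3654


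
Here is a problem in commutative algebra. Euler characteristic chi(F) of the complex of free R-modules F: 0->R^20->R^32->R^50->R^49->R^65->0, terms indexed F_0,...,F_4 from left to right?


chi = sum (-1)^i * rank:
(-1)^0*20=20
(-1)^1*32=-32
(-1)^2*50=50
(-1)^3*49=-49
(-1)^4*65=65
chi=54


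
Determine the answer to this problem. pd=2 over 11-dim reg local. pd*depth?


pd+depth=11
depth=11-2=9
pd*depth=2*9=18


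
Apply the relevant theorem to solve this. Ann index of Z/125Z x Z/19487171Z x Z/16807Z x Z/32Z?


Exponent = lcm of the cyclic orders; pairwise coprime => product.
5^3*11^7*7^5*2^5=125*19487171*16807*32=1310083531988000


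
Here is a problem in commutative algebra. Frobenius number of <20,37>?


gcd(20,37)=1 => F=ab-a-b=20*37-20-37=740-57=683


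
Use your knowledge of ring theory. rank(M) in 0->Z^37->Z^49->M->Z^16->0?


Alt sum=0:
(-1)^0*37 + (-1)^1*49 + (-1)^2*? + (-1)^3*16=0
rank(M)=28


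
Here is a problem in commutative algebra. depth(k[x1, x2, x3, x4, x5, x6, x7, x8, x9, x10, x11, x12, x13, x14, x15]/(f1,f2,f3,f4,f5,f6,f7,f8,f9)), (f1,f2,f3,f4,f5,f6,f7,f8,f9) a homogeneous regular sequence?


depth(R)=15
depth(R/I)=15-9=6


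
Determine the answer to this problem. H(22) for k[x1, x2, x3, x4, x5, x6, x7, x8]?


C(d+n-1,n-1)=C(29,7)=1560780


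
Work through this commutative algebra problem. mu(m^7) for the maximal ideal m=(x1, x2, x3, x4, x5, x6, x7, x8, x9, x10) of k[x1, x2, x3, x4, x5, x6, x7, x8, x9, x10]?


Graded Nakayama: mu(m^d) = dim_k (m^d/m^(d+1)) = #degree-7 monomials in 10 vars
C(n+d-1,d)=C(16,7)=11440


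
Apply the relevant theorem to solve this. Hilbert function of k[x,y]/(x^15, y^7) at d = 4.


k[x,y], I = (x^15, y^7), d = 4
Need i < 15 and d-i < 7.
Range: 0 <= i <= 4.
H(4) = 5


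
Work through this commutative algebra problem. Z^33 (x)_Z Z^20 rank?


rank(M(x)N) = rank(M)*rank(N)
33*20 = 660


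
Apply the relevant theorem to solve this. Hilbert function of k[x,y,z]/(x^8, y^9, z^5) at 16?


Need i<8, j<9, k<5 with i+j+k=16.
For each i, j ranges over max(0,16-i-4)..min(8,16-i):
  i=0: j in [12,8] -> 0
  i=1: j in [11,8] -> 0
  i=2: j in [10,8] -> 0
  i=3: j in [9,8] -> 0
  i=4: j in [8,8] -> 1
  i=5: j in [7,8] -> 2
  i=6: j in [6,8] -> 3
  i=7: j in [5,8] -> 4
H(16) = 0+0+0+0+1+2+3+4 = 10


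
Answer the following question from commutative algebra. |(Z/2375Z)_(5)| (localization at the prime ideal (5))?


5-primary part: 2375=5^3*19
Size=5^3=125


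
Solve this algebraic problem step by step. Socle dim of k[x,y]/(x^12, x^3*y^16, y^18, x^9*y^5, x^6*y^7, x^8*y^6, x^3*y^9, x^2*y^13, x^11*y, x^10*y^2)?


Socle = ann(m) = span of standard monomials u with x*u, y*u in I (staircase corners).
Redundant generators: x^3*y^16
Minimal generators: x^12, x^11*y, x^10*y^2, x^9*y^5, x^8*y^6, x^6*y^7, x^3*y^9, x^2*y^13, y^18
Corners: xy^17, x^2y^12, x^5y^8, x^7y^6, x^8y^5, x^9y^4, x^10y, x^11
Socle dim=8


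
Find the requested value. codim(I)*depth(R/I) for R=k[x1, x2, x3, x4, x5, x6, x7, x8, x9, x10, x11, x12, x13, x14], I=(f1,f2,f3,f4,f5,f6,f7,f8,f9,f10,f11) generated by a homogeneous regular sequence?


codim=11, depth=dim(R/I)=14-11=3
Product=11*3=33


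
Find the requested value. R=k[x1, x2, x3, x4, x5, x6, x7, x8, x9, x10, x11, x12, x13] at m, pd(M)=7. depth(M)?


pd+depth=depth(R)=13
depth=13-7=6


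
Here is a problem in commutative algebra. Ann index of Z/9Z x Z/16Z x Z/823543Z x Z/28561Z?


Exponent = lcm of the cyclic orders; pairwise coprime => product.
3^2*2^4*7^7*13^4=9*16*823543*28561=3387054473712
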